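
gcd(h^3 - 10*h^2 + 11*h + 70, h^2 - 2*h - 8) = h + 2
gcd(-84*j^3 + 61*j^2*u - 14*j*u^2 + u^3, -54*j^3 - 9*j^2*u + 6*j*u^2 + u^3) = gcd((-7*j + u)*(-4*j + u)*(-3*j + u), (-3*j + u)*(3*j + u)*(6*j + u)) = -3*j + u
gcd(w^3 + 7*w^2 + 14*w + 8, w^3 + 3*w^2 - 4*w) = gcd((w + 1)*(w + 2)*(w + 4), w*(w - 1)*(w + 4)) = w + 4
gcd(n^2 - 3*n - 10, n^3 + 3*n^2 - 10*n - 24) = n + 2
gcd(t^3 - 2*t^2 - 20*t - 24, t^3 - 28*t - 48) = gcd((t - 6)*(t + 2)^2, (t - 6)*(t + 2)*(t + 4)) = t^2 - 4*t - 12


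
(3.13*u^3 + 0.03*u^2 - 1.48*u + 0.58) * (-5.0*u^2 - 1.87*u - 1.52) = -15.65*u^5 - 6.0031*u^4 + 2.5863*u^3 - 0.177999999999999*u^2 + 1.165*u - 0.8816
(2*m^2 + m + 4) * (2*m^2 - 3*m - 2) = 4*m^4 - 4*m^3 + m^2 - 14*m - 8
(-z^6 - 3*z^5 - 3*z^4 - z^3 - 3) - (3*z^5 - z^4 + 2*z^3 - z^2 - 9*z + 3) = -z^6 - 6*z^5 - 2*z^4 - 3*z^3 + z^2 + 9*z - 6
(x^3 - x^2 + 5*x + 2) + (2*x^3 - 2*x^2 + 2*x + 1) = 3*x^3 - 3*x^2 + 7*x + 3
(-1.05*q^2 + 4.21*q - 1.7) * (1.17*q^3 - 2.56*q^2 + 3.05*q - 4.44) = -1.2285*q^5 + 7.6137*q^4 - 15.9691*q^3 + 21.8545*q^2 - 23.8774*q + 7.548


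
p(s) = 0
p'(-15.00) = 0.00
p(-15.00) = 0.00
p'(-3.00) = 0.00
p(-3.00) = 0.00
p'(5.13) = 0.00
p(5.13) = 0.00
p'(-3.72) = 0.00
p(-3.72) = 0.00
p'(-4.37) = 0.00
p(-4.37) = 0.00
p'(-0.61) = 0.00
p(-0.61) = 0.00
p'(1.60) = 0.00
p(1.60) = 0.00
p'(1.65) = 0.00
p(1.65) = 0.00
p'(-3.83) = 0.00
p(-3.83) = 0.00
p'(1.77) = 0.00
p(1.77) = 0.00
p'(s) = 0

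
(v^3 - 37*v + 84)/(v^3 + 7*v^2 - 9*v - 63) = (v - 4)/(v + 3)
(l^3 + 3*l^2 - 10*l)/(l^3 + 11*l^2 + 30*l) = (l - 2)/(l + 6)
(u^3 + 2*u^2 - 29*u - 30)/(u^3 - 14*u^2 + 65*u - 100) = (u^2 + 7*u + 6)/(u^2 - 9*u + 20)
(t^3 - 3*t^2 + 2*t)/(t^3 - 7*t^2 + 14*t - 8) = t/(t - 4)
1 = 1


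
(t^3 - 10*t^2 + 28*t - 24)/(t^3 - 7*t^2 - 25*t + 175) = (t^3 - 10*t^2 + 28*t - 24)/(t^3 - 7*t^2 - 25*t + 175)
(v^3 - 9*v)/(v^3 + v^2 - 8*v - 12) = v*(v + 3)/(v^2 + 4*v + 4)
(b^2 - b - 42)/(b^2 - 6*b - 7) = (b + 6)/(b + 1)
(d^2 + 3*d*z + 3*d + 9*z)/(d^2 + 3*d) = (d + 3*z)/d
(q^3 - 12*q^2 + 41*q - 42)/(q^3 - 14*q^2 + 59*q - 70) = (q - 3)/(q - 5)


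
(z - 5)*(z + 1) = z^2 - 4*z - 5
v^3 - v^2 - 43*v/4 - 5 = (v - 4)*(v + 1/2)*(v + 5/2)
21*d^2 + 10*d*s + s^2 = (3*d + s)*(7*d + s)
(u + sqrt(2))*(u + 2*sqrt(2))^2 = u^3 + 5*sqrt(2)*u^2 + 16*u + 8*sqrt(2)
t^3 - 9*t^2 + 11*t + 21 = (t - 7)*(t - 3)*(t + 1)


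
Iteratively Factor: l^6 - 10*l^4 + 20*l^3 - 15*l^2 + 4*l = (l)*(l^5 - 10*l^3 + 20*l^2 - 15*l + 4) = l*(l - 1)*(l^4 + l^3 - 9*l^2 + 11*l - 4) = l*(l - 1)^2*(l^3 + 2*l^2 - 7*l + 4) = l*(l - 1)^2*(l + 4)*(l^2 - 2*l + 1) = l*(l - 1)^3*(l + 4)*(l - 1)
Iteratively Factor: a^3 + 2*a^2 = (a + 2)*(a^2) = a*(a + 2)*(a)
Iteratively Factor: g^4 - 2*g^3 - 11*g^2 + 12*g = (g + 3)*(g^3 - 5*g^2 + 4*g) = g*(g + 3)*(g^2 - 5*g + 4) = g*(g - 1)*(g + 3)*(g - 4)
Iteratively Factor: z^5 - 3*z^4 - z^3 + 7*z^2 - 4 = (z + 1)*(z^4 - 4*z^3 + 3*z^2 + 4*z - 4) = (z + 1)^2*(z^3 - 5*z^2 + 8*z - 4) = (z - 1)*(z + 1)^2*(z^2 - 4*z + 4) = (z - 2)*(z - 1)*(z + 1)^2*(z - 2)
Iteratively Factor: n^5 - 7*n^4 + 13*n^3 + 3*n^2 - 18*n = (n - 3)*(n^4 - 4*n^3 + n^2 + 6*n) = (n - 3)*(n + 1)*(n^3 - 5*n^2 + 6*n) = (n - 3)^2*(n + 1)*(n^2 - 2*n) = (n - 3)^2*(n - 2)*(n + 1)*(n)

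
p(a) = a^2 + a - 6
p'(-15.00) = -29.00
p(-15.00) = 204.00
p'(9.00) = 19.00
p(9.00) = 84.00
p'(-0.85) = -0.70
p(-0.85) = -6.13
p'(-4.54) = -8.08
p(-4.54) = 10.07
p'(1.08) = 3.16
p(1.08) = -3.75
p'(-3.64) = -6.28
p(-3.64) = 3.61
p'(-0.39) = 0.22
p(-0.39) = -6.24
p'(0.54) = 2.08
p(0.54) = -5.17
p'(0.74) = 2.48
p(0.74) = -4.71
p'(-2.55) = -4.10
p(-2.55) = -2.05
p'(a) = 2*a + 1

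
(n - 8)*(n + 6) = n^2 - 2*n - 48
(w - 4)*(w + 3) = w^2 - w - 12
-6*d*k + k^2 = k*(-6*d + k)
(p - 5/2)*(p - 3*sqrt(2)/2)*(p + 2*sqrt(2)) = p^3 - 5*p^2/2 + sqrt(2)*p^2/2 - 6*p - 5*sqrt(2)*p/4 + 15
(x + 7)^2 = x^2 + 14*x + 49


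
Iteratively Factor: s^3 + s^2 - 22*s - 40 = (s + 4)*(s^2 - 3*s - 10) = (s - 5)*(s + 4)*(s + 2)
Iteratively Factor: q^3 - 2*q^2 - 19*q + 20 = (q - 1)*(q^2 - q - 20) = (q - 5)*(q - 1)*(q + 4)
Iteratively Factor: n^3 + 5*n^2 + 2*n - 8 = (n + 2)*(n^2 + 3*n - 4) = (n + 2)*(n + 4)*(n - 1)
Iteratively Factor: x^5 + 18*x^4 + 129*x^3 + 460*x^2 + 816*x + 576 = (x + 3)*(x^4 + 15*x^3 + 84*x^2 + 208*x + 192) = (x + 3)*(x + 4)*(x^3 + 11*x^2 + 40*x + 48) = (x + 3)^2*(x + 4)*(x^2 + 8*x + 16) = (x + 3)^2*(x + 4)^2*(x + 4)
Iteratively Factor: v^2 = (v)*(v)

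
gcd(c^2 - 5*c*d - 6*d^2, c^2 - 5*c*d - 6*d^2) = c^2 - 5*c*d - 6*d^2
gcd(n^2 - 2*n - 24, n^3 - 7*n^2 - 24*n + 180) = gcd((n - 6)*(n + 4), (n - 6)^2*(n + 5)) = n - 6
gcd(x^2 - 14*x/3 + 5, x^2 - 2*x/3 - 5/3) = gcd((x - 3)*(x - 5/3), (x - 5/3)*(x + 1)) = x - 5/3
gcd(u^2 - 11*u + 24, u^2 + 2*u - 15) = u - 3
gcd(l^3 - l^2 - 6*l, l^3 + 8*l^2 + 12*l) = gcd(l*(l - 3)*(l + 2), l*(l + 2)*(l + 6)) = l^2 + 2*l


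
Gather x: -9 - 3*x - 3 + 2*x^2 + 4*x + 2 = 2*x^2 + x - 10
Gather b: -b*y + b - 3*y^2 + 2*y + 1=b*(1 - y) - 3*y^2 + 2*y + 1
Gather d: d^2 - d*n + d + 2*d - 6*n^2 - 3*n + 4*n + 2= d^2 + d*(3 - n) - 6*n^2 + n + 2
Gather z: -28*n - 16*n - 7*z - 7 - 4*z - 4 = -44*n - 11*z - 11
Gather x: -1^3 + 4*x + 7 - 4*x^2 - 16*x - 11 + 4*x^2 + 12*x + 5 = 0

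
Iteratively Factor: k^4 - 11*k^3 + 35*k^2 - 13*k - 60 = (k - 4)*(k^3 - 7*k^2 + 7*k + 15) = (k - 5)*(k - 4)*(k^2 - 2*k - 3) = (k - 5)*(k - 4)*(k - 3)*(k + 1)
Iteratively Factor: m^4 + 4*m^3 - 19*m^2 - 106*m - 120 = (m - 5)*(m^3 + 9*m^2 + 26*m + 24) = (m - 5)*(m + 4)*(m^2 + 5*m + 6) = (m - 5)*(m + 3)*(m + 4)*(m + 2)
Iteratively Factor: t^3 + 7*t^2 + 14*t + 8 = (t + 2)*(t^2 + 5*t + 4) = (t + 1)*(t + 2)*(t + 4)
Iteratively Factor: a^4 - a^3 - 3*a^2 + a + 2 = (a - 2)*(a^3 + a^2 - a - 1) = (a - 2)*(a - 1)*(a^2 + 2*a + 1) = (a - 2)*(a - 1)*(a + 1)*(a + 1)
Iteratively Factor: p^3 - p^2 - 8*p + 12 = (p + 3)*(p^2 - 4*p + 4) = (p - 2)*(p + 3)*(p - 2)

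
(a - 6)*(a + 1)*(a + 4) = a^3 - a^2 - 26*a - 24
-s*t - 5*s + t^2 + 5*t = (-s + t)*(t + 5)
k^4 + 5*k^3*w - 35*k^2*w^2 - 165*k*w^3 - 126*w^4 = (k - 6*w)*(k + w)*(k + 3*w)*(k + 7*w)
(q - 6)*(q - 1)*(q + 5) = q^3 - 2*q^2 - 29*q + 30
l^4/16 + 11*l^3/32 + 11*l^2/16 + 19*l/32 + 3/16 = (l/4 + 1/4)*(l/4 + 1/2)*(l + 1)*(l + 3/2)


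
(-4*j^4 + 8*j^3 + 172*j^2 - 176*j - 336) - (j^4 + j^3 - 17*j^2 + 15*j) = -5*j^4 + 7*j^3 + 189*j^2 - 191*j - 336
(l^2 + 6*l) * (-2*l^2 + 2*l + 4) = -2*l^4 - 10*l^3 + 16*l^2 + 24*l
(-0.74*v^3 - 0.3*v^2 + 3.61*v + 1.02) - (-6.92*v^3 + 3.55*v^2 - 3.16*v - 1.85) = 6.18*v^3 - 3.85*v^2 + 6.77*v + 2.87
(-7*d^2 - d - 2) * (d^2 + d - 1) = -7*d^4 - 8*d^3 + 4*d^2 - d + 2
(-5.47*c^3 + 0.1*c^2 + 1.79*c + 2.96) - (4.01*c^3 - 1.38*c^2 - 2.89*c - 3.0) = -9.48*c^3 + 1.48*c^2 + 4.68*c + 5.96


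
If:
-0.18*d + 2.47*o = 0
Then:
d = 13.7222222222222*o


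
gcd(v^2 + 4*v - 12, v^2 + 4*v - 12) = v^2 + 4*v - 12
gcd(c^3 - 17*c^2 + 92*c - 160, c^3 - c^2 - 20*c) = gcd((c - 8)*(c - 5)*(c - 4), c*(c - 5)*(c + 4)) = c - 5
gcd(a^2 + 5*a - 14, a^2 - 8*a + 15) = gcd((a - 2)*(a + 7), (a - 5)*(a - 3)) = 1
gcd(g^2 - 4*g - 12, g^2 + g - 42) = g - 6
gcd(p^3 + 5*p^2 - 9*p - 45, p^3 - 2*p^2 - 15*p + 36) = p - 3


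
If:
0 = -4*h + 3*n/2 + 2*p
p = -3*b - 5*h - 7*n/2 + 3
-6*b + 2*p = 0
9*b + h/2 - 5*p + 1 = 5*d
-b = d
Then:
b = 95/62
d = -95/62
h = 33/31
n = -102/31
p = 285/62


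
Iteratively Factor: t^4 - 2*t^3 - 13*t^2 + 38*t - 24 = (t - 1)*(t^3 - t^2 - 14*t + 24) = (t - 3)*(t - 1)*(t^2 + 2*t - 8) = (t - 3)*(t - 1)*(t + 4)*(t - 2)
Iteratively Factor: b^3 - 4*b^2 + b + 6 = (b - 2)*(b^2 - 2*b - 3) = (b - 3)*(b - 2)*(b + 1)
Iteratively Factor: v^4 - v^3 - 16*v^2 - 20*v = (v + 2)*(v^3 - 3*v^2 - 10*v) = (v - 5)*(v + 2)*(v^2 + 2*v) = (v - 5)*(v + 2)^2*(v)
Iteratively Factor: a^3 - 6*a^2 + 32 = (a - 4)*(a^2 - 2*a - 8) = (a - 4)*(a + 2)*(a - 4)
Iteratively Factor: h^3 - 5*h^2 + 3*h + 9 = (h + 1)*(h^2 - 6*h + 9) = (h - 3)*(h + 1)*(h - 3)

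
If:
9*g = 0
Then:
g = 0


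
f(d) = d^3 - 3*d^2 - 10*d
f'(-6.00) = 134.00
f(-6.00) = -264.00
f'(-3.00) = 35.00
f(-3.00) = -24.00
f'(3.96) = 13.28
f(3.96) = -24.55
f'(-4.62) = 81.75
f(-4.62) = -116.44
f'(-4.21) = 68.43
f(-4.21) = -85.69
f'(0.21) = -11.13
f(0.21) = -2.22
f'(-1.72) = 9.20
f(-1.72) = 3.24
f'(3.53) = 6.20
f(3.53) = -28.70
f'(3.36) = 3.71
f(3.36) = -29.54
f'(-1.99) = 13.82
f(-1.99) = 0.14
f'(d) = 3*d^2 - 6*d - 10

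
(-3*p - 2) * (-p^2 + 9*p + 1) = 3*p^3 - 25*p^2 - 21*p - 2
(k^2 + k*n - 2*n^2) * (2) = 2*k^2 + 2*k*n - 4*n^2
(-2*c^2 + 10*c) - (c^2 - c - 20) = -3*c^2 + 11*c + 20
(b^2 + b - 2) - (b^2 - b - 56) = 2*b + 54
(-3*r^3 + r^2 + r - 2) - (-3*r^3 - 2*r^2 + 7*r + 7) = 3*r^2 - 6*r - 9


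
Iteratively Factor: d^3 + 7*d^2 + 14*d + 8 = (d + 2)*(d^2 + 5*d + 4) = (d + 1)*(d + 2)*(d + 4)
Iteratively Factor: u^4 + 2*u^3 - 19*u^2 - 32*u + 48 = (u - 4)*(u^3 + 6*u^2 + 5*u - 12) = (u - 4)*(u + 3)*(u^2 + 3*u - 4) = (u - 4)*(u + 3)*(u + 4)*(u - 1)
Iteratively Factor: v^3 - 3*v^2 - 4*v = (v)*(v^2 - 3*v - 4) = v*(v - 4)*(v + 1)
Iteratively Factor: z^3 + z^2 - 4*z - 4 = (z + 2)*(z^2 - z - 2) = (z + 1)*(z + 2)*(z - 2)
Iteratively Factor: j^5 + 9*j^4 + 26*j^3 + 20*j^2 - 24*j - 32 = (j + 2)*(j^4 + 7*j^3 + 12*j^2 - 4*j - 16) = (j + 2)*(j + 4)*(j^3 + 3*j^2 - 4) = (j + 2)^2*(j + 4)*(j^2 + j - 2) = (j + 2)^3*(j + 4)*(j - 1)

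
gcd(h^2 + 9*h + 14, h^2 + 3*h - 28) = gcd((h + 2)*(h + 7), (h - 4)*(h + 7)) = h + 7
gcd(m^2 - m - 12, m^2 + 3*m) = m + 3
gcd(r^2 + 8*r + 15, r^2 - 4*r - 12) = 1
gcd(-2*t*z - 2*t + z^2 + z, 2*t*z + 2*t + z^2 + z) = z + 1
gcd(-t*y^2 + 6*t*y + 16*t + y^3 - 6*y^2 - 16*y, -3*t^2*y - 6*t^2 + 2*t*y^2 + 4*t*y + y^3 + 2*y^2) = -t*y - 2*t + y^2 + 2*y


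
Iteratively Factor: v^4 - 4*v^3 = (v)*(v^3 - 4*v^2) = v^2*(v^2 - 4*v) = v^3*(v - 4)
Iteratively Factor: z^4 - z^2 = (z)*(z^3 - z) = z^2*(z^2 - 1) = z^2*(z - 1)*(z + 1)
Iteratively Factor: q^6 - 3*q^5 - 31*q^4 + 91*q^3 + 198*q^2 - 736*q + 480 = (q - 2)*(q^5 - q^4 - 33*q^3 + 25*q^2 + 248*q - 240) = (q - 3)*(q - 2)*(q^4 + 2*q^3 - 27*q^2 - 56*q + 80) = (q - 3)*(q - 2)*(q - 1)*(q^3 + 3*q^2 - 24*q - 80) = (q - 5)*(q - 3)*(q - 2)*(q - 1)*(q^2 + 8*q + 16) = (q - 5)*(q - 3)*(q - 2)*(q - 1)*(q + 4)*(q + 4)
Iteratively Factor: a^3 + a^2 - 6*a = (a - 2)*(a^2 + 3*a) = (a - 2)*(a + 3)*(a)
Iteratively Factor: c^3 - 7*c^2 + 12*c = (c)*(c^2 - 7*c + 12) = c*(c - 3)*(c - 4)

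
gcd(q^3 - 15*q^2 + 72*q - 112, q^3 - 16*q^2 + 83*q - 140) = q^2 - 11*q + 28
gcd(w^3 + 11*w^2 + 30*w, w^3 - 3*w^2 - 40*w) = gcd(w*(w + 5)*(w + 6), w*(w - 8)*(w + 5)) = w^2 + 5*w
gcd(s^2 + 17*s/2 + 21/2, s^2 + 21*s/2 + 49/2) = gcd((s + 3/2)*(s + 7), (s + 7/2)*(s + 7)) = s + 7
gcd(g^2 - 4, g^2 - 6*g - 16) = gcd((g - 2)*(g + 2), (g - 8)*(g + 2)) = g + 2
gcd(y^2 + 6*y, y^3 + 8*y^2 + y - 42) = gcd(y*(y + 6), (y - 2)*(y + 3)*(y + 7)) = 1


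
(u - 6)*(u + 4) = u^2 - 2*u - 24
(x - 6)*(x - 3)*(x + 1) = x^3 - 8*x^2 + 9*x + 18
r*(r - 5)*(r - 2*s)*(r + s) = r^4 - r^3*s - 5*r^3 - 2*r^2*s^2 + 5*r^2*s + 10*r*s^2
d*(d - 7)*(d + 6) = d^3 - d^2 - 42*d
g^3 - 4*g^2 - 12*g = g*(g - 6)*(g + 2)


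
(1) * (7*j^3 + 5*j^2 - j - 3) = 7*j^3 + 5*j^2 - j - 3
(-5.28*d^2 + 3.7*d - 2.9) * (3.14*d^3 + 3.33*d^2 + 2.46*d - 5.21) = -16.5792*d^5 - 5.9644*d^4 - 9.7738*d^3 + 26.9538*d^2 - 26.411*d + 15.109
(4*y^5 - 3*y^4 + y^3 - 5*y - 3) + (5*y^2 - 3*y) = 4*y^5 - 3*y^4 + y^3 + 5*y^2 - 8*y - 3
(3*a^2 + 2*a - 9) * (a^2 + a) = 3*a^4 + 5*a^3 - 7*a^2 - 9*a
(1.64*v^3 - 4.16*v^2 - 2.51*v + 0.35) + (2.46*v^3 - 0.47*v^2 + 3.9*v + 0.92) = 4.1*v^3 - 4.63*v^2 + 1.39*v + 1.27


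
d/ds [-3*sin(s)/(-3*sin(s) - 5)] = 15*cos(s)/(3*sin(s) + 5)^2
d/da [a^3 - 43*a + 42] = 3*a^2 - 43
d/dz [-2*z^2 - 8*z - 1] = -4*z - 8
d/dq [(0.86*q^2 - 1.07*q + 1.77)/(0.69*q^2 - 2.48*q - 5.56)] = (-1.3945*q^2 - 12.0058*q + 10.3388)/(0.4761*q^4 - 3.4224*q^3 - 1.5224*q^2 + 27.5776*q + 30.9136)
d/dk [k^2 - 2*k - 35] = 2*k - 2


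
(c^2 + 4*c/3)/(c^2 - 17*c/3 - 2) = c*(3*c + 4)/(3*c^2 - 17*c - 6)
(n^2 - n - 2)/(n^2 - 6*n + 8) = (n + 1)/(n - 4)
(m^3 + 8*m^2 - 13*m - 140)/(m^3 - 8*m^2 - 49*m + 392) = (m^2 + m - 20)/(m^2 - 15*m + 56)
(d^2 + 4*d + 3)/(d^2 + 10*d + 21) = (d + 1)/(d + 7)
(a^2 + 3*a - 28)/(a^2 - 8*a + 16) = (a + 7)/(a - 4)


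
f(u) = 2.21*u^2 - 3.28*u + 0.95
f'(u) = 4.42*u - 3.28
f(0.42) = -0.04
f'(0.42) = -1.42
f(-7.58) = 152.79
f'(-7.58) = -36.78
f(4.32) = 28.02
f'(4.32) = 15.81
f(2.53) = 6.80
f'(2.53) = 7.90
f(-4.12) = 51.98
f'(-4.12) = -21.49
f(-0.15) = 1.49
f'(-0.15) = -3.94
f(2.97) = 10.70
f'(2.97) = 9.85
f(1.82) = 2.30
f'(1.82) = 4.76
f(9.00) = 150.44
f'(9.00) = 36.50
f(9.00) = 150.44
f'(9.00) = 36.50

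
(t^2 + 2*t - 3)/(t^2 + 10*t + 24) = (t^2 + 2*t - 3)/(t^2 + 10*t + 24)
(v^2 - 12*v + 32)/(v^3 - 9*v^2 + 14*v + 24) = (v - 8)/(v^2 - 5*v - 6)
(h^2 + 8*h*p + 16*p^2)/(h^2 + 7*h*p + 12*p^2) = (h + 4*p)/(h + 3*p)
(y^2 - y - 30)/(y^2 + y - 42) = (y + 5)/(y + 7)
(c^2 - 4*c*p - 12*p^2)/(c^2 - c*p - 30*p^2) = (c + 2*p)/(c + 5*p)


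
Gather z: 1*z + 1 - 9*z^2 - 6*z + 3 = -9*z^2 - 5*z + 4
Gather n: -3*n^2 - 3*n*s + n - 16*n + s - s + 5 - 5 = -3*n^2 + n*(-3*s - 15)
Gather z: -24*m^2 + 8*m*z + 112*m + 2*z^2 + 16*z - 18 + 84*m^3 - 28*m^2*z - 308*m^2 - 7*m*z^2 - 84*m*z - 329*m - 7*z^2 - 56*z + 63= 84*m^3 - 332*m^2 - 217*m + z^2*(-7*m - 5) + z*(-28*m^2 - 76*m - 40) + 45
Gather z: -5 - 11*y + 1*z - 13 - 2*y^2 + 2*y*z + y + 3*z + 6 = -2*y^2 - 10*y + z*(2*y + 4) - 12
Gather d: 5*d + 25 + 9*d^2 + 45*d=9*d^2 + 50*d + 25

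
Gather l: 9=9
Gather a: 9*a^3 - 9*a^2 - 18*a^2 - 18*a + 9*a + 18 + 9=9*a^3 - 27*a^2 - 9*a + 27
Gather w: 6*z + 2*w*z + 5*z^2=2*w*z + 5*z^2 + 6*z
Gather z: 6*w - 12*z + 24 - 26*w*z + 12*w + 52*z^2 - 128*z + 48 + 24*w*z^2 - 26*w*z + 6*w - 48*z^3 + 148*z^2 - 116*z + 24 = 24*w - 48*z^3 + z^2*(24*w + 200) + z*(-52*w - 256) + 96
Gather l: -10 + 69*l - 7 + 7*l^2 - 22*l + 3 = 7*l^2 + 47*l - 14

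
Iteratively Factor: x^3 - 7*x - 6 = (x + 1)*(x^2 - x - 6) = (x - 3)*(x + 1)*(x + 2)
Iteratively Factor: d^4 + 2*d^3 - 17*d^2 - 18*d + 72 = (d + 4)*(d^3 - 2*d^2 - 9*d + 18) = (d - 3)*(d + 4)*(d^2 + d - 6) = (d - 3)*(d + 3)*(d + 4)*(d - 2)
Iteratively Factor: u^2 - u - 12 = (u + 3)*(u - 4)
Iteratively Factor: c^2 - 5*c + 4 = (c - 4)*(c - 1)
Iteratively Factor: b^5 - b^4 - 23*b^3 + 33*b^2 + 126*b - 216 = (b + 4)*(b^4 - 5*b^3 - 3*b^2 + 45*b - 54) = (b - 2)*(b + 4)*(b^3 - 3*b^2 - 9*b + 27) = (b - 3)*(b - 2)*(b + 4)*(b^2 - 9) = (b - 3)^2*(b - 2)*(b + 4)*(b + 3)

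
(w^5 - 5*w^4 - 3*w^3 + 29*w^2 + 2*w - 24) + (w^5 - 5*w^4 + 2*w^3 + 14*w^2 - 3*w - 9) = 2*w^5 - 10*w^4 - w^3 + 43*w^2 - w - 33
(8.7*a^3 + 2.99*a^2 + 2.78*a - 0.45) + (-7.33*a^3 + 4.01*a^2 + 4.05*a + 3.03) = 1.37*a^3 + 7.0*a^2 + 6.83*a + 2.58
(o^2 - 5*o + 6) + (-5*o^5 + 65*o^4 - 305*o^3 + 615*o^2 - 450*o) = -5*o^5 + 65*o^4 - 305*o^3 + 616*o^2 - 455*o + 6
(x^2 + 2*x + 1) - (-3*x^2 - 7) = 4*x^2 + 2*x + 8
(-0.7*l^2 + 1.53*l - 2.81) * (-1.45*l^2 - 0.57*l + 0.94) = 1.015*l^4 - 1.8195*l^3 + 2.5444*l^2 + 3.0399*l - 2.6414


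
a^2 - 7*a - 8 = (a - 8)*(a + 1)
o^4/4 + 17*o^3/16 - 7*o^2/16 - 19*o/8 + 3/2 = (o/4 + 1)*(o - 1)*(o - 3/4)*(o + 2)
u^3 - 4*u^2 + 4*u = u*(u - 2)^2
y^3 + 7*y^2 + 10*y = y*(y + 2)*(y + 5)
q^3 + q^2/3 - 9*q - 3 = (q - 3)*(q + 1/3)*(q + 3)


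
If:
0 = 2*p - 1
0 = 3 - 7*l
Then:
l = 3/7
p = 1/2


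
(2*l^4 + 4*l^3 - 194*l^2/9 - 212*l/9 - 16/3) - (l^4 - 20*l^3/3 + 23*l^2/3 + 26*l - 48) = l^4 + 32*l^3/3 - 263*l^2/9 - 446*l/9 + 128/3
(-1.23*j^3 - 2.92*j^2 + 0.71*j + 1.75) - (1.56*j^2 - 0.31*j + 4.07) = -1.23*j^3 - 4.48*j^2 + 1.02*j - 2.32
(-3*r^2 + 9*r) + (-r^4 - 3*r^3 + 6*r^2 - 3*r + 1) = -r^4 - 3*r^3 + 3*r^2 + 6*r + 1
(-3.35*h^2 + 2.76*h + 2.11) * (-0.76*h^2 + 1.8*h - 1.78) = 2.546*h^4 - 8.1276*h^3 + 9.3274*h^2 - 1.1148*h - 3.7558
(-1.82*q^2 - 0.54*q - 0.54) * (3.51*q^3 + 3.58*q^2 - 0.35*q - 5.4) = -6.3882*q^5 - 8.411*q^4 - 3.1916*q^3 + 8.0838*q^2 + 3.105*q + 2.916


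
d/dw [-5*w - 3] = -5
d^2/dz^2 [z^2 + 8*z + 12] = 2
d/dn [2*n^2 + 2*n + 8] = 4*n + 2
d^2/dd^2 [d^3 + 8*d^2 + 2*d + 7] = 6*d + 16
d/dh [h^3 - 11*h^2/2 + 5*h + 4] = 3*h^2 - 11*h + 5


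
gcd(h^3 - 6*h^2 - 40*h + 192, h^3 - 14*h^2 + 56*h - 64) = h^2 - 12*h + 32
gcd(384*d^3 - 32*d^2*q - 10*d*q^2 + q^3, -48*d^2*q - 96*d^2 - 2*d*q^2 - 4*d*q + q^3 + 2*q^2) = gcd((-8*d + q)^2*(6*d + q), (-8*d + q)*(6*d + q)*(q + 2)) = -48*d^2 - 2*d*q + q^2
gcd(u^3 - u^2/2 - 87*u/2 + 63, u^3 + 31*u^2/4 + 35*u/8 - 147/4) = 1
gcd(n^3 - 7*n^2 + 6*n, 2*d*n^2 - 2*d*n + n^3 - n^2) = n^2 - n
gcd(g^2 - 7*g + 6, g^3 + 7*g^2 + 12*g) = 1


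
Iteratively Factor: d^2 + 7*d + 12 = (d + 3)*(d + 4)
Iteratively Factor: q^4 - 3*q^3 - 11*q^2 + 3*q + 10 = (q - 1)*(q^3 - 2*q^2 - 13*q - 10) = (q - 5)*(q - 1)*(q^2 + 3*q + 2) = (q - 5)*(q - 1)*(q + 1)*(q + 2)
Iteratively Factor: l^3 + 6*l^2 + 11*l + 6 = (l + 3)*(l^2 + 3*l + 2) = (l + 1)*(l + 3)*(l + 2)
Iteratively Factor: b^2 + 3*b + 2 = (b + 1)*(b + 2)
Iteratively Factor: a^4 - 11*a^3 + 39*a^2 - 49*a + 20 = (a - 1)*(a^3 - 10*a^2 + 29*a - 20) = (a - 5)*(a - 1)*(a^2 - 5*a + 4) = (a - 5)*(a - 1)^2*(a - 4)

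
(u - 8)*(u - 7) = u^2 - 15*u + 56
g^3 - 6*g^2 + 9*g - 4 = (g - 4)*(g - 1)^2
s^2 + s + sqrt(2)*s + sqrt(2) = (s + 1)*(s + sqrt(2))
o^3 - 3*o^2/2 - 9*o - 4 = (o - 4)*(o + 1/2)*(o + 2)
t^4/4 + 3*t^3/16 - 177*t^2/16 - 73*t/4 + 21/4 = (t/4 + 1/2)*(t - 7)*(t - 1/4)*(t + 6)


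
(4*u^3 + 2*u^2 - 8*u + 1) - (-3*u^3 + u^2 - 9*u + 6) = 7*u^3 + u^2 + u - 5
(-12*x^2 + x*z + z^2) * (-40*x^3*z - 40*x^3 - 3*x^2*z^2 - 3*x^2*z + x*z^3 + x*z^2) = 480*x^5*z + 480*x^5 - 4*x^4*z^2 - 4*x^4*z - 55*x^3*z^3 - 55*x^3*z^2 - 2*x^2*z^4 - 2*x^2*z^3 + x*z^5 + x*z^4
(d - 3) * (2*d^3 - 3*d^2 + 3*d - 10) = 2*d^4 - 9*d^3 + 12*d^2 - 19*d + 30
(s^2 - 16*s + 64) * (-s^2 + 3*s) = -s^4 + 19*s^3 - 112*s^2 + 192*s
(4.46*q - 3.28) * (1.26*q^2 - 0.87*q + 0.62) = 5.6196*q^3 - 8.013*q^2 + 5.6188*q - 2.0336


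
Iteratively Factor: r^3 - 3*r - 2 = (r - 2)*(r^2 + 2*r + 1) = (r - 2)*(r + 1)*(r + 1)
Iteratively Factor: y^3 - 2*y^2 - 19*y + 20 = (y + 4)*(y^2 - 6*y + 5) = (y - 1)*(y + 4)*(y - 5)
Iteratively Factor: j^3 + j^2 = (j + 1)*(j^2) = j*(j + 1)*(j)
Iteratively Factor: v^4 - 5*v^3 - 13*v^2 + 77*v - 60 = (v - 1)*(v^3 - 4*v^2 - 17*v + 60) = (v - 1)*(v + 4)*(v^2 - 8*v + 15) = (v - 3)*(v - 1)*(v + 4)*(v - 5)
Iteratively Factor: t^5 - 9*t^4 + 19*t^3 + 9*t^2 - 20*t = (t - 4)*(t^4 - 5*t^3 - t^2 + 5*t) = (t - 5)*(t - 4)*(t^3 - t) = (t - 5)*(t - 4)*(t + 1)*(t^2 - t) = t*(t - 5)*(t - 4)*(t + 1)*(t - 1)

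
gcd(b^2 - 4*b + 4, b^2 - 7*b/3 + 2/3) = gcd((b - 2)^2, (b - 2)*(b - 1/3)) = b - 2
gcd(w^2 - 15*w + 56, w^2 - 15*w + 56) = w^2 - 15*w + 56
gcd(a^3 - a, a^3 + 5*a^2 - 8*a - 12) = a + 1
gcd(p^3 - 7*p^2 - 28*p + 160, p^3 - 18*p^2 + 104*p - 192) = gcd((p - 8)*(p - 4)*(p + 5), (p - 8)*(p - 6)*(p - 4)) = p^2 - 12*p + 32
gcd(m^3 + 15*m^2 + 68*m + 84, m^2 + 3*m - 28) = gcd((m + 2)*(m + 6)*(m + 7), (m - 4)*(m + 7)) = m + 7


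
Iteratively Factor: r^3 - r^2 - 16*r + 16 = (r - 1)*(r^2 - 16) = (r - 1)*(r + 4)*(r - 4)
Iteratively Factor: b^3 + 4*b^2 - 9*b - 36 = (b + 3)*(b^2 + b - 12) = (b + 3)*(b + 4)*(b - 3)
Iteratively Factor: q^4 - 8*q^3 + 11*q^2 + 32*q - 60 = (q - 3)*(q^3 - 5*q^2 - 4*q + 20) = (q - 5)*(q - 3)*(q^2 - 4) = (q - 5)*(q - 3)*(q + 2)*(q - 2)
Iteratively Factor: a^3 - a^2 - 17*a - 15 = (a + 1)*(a^2 - 2*a - 15) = (a + 1)*(a + 3)*(a - 5)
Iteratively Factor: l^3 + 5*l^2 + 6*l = (l + 3)*(l^2 + 2*l) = (l + 2)*(l + 3)*(l)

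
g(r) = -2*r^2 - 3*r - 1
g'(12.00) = -51.00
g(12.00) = -325.00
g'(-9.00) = 33.00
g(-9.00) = -136.00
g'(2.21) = -11.84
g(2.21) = -17.40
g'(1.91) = -10.64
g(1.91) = -14.03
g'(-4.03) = 13.12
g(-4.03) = -21.39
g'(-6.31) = 22.24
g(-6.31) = -61.70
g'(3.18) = -15.72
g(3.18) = -30.76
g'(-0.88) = 0.52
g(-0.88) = 0.09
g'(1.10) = -7.40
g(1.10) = -6.72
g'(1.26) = -8.04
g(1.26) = -7.96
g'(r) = -4*r - 3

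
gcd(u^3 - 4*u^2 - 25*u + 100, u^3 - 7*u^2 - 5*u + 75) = u - 5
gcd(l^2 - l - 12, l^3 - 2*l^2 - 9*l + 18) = l + 3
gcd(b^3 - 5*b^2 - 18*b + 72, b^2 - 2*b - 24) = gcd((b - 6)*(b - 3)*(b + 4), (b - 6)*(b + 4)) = b^2 - 2*b - 24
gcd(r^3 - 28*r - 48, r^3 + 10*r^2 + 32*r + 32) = r^2 + 6*r + 8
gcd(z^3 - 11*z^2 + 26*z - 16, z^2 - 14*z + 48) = z - 8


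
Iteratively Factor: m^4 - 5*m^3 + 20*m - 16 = (m - 1)*(m^3 - 4*m^2 - 4*m + 16) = (m - 2)*(m - 1)*(m^2 - 2*m - 8) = (m - 2)*(m - 1)*(m + 2)*(m - 4)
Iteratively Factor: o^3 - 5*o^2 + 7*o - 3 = (o - 1)*(o^2 - 4*o + 3) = (o - 3)*(o - 1)*(o - 1)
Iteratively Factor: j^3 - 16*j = (j - 4)*(j^2 + 4*j) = j*(j - 4)*(j + 4)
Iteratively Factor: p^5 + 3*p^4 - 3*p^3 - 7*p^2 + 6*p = (p + 3)*(p^4 - 3*p^2 + 2*p) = (p + 2)*(p + 3)*(p^3 - 2*p^2 + p) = p*(p + 2)*(p + 3)*(p^2 - 2*p + 1) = p*(p - 1)*(p + 2)*(p + 3)*(p - 1)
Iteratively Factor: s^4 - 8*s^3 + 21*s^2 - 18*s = (s)*(s^3 - 8*s^2 + 21*s - 18) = s*(s - 3)*(s^2 - 5*s + 6) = s*(s - 3)*(s - 2)*(s - 3)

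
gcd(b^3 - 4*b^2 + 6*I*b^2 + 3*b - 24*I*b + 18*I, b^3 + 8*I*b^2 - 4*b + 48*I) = b + 6*I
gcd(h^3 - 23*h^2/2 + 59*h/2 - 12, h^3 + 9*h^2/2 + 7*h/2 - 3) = h - 1/2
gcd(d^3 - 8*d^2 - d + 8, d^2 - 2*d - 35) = 1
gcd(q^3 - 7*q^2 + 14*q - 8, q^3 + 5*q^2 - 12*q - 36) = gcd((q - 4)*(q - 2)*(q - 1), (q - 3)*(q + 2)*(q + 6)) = 1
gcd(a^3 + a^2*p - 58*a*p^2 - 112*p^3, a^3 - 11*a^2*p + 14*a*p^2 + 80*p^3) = -a^2 + 6*a*p + 16*p^2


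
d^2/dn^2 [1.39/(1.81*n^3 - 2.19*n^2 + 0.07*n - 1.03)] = ((6.0882 - 15.0954*n)*(1.81*n^3 - 2.19*n^2 + 0.07*n - 1.03) + 1.39*(5.43*n^2 - 4.38*n + 0.07)*(10.86*n^2 - 8.76*n + 0.14))/(1.81*n^3 - 2.19*n^2 + 0.07*n - 1.03)^3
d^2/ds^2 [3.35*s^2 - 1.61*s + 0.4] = 6.70000000000000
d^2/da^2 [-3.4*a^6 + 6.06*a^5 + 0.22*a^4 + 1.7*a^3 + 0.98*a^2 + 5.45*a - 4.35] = -102.0*a^4 + 121.2*a^3 + 2.64*a^2 + 10.2*a + 1.96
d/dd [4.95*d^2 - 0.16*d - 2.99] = 9.9*d - 0.16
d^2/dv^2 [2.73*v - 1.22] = 0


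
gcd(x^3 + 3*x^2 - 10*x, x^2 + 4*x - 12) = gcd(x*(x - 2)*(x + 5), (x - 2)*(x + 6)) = x - 2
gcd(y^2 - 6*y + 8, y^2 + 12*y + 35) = 1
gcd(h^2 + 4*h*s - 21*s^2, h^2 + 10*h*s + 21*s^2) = h + 7*s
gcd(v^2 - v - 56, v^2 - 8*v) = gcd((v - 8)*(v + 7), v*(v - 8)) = v - 8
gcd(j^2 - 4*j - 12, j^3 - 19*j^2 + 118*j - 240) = j - 6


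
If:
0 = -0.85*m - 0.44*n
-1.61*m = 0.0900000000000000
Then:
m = -0.06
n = 0.11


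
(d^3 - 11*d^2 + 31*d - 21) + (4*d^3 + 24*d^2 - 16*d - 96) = 5*d^3 + 13*d^2 + 15*d - 117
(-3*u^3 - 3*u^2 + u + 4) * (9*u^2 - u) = -27*u^5 - 24*u^4 + 12*u^3 + 35*u^2 - 4*u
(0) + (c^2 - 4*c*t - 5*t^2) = c^2 - 4*c*t - 5*t^2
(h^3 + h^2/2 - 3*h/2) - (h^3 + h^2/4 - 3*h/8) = h^2/4 - 9*h/8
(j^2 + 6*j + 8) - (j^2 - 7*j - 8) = 13*j + 16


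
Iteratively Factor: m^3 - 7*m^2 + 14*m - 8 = (m - 2)*(m^2 - 5*m + 4) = (m - 2)*(m - 1)*(m - 4)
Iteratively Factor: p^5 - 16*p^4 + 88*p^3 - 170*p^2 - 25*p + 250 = (p - 5)*(p^4 - 11*p^3 + 33*p^2 - 5*p - 50) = (p - 5)*(p + 1)*(p^3 - 12*p^2 + 45*p - 50) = (p - 5)^2*(p + 1)*(p^2 - 7*p + 10) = (p - 5)^2*(p - 2)*(p + 1)*(p - 5)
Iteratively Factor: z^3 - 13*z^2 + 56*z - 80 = (z - 5)*(z^2 - 8*z + 16) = (z - 5)*(z - 4)*(z - 4)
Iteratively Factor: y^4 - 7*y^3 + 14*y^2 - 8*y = (y - 2)*(y^3 - 5*y^2 + 4*y) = (y - 4)*(y - 2)*(y^2 - y) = (y - 4)*(y - 2)*(y - 1)*(y)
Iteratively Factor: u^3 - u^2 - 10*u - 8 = (u - 4)*(u^2 + 3*u + 2) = (u - 4)*(u + 1)*(u + 2)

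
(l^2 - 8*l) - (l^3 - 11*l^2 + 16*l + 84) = -l^3 + 12*l^2 - 24*l - 84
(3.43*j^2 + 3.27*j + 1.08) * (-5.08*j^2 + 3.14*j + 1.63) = -17.4244*j^4 - 5.8414*j^3 + 10.3723*j^2 + 8.7213*j + 1.7604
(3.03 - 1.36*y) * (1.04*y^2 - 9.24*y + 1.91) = -1.4144*y^3 + 15.7176*y^2 - 30.5948*y + 5.7873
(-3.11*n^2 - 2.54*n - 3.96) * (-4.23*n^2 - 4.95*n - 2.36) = 13.1553*n^4 + 26.1387*n^3 + 36.6634*n^2 + 25.5964*n + 9.3456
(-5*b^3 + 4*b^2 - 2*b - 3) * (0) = 0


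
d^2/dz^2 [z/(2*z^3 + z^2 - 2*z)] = 2*(12*z^2 + 6*z + 5)/(8*z^6 + 12*z^5 - 18*z^4 - 23*z^3 + 18*z^2 + 12*z - 8)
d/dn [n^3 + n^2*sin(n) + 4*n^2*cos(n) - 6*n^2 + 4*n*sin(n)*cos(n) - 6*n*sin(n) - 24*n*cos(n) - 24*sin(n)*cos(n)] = -4*n^2*sin(n) + n^2*cos(n) + 3*n^2 + 26*n*sin(n) + 2*n*cos(n) + 4*n*cos(2*n) - 12*n - 6*sin(n) + 2*sin(2*n) - 24*cos(n) - 24*cos(2*n)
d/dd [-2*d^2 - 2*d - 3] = -4*d - 2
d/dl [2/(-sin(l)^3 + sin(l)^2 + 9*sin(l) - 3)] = 2*(3*sin(l)^2 - 2*sin(l) - 9)*cos(l)/(sin(l)^3 - sin(l)^2 - 9*sin(l) + 3)^2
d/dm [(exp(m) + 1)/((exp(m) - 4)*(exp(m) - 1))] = (-exp(2*m) - 2*exp(m) + 9)*exp(m)/(exp(4*m) - 10*exp(3*m) + 33*exp(2*m) - 40*exp(m) + 16)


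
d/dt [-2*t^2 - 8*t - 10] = -4*t - 8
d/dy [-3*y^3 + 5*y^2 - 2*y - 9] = -9*y^2 + 10*y - 2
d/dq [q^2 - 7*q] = 2*q - 7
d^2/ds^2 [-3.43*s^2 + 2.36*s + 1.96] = -6.86000000000000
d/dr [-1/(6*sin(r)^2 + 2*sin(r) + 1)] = 2*(6*sin(r) + 1)*cos(r)/(6*sin(r)^2 + 2*sin(r) + 1)^2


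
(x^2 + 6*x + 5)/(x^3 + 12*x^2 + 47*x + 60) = (x + 1)/(x^2 + 7*x + 12)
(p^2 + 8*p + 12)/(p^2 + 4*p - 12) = (p + 2)/(p - 2)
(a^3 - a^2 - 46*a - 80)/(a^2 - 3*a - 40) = a + 2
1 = 1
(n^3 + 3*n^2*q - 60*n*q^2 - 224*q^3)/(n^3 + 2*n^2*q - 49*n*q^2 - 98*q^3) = (-n^2 + 4*n*q + 32*q^2)/(-n^2 + 5*n*q + 14*q^2)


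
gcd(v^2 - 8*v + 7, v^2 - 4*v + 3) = v - 1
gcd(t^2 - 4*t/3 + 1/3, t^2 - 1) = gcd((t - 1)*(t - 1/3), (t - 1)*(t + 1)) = t - 1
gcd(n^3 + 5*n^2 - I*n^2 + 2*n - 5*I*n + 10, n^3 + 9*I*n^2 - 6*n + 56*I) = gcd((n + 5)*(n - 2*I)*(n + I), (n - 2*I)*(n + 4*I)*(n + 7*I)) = n - 2*I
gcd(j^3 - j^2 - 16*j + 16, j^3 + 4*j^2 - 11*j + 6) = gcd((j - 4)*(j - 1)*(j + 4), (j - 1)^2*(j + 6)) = j - 1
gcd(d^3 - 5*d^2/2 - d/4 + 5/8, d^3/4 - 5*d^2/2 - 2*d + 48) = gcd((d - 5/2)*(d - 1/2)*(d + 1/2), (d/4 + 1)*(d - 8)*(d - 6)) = 1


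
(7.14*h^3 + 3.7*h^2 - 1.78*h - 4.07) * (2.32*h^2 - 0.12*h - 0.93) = 16.5648*h^5 + 7.7272*h^4 - 11.2138*h^3 - 12.6698*h^2 + 2.1438*h + 3.7851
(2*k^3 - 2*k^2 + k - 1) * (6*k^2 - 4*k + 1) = 12*k^5 - 20*k^4 + 16*k^3 - 12*k^2 + 5*k - 1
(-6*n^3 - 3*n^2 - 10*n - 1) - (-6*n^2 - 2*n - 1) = -6*n^3 + 3*n^2 - 8*n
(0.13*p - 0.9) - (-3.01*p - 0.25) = 3.14*p - 0.65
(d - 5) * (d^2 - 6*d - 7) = d^3 - 11*d^2 + 23*d + 35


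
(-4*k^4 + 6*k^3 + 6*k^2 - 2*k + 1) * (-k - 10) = 4*k^5 + 34*k^4 - 66*k^3 - 58*k^2 + 19*k - 10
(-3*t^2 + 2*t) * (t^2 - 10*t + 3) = -3*t^4 + 32*t^3 - 29*t^2 + 6*t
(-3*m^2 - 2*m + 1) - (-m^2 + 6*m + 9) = -2*m^2 - 8*m - 8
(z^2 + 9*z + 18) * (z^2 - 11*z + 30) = z^4 - 2*z^3 - 51*z^2 + 72*z + 540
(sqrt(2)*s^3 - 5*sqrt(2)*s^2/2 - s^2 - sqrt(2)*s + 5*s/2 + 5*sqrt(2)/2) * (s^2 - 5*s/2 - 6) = sqrt(2)*s^5 - 5*sqrt(2)*s^4 - s^4 - 3*sqrt(2)*s^3/4 + 5*s^3 - s^2/4 + 20*sqrt(2)*s^2 - 15*s - sqrt(2)*s/4 - 15*sqrt(2)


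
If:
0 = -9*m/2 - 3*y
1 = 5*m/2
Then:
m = 2/5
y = -3/5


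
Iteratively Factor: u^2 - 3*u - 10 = (u + 2)*(u - 5)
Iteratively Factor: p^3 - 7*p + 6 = (p - 1)*(p^2 + p - 6) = (p - 2)*(p - 1)*(p + 3)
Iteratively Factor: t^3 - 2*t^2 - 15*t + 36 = (t - 3)*(t^2 + t - 12) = (t - 3)^2*(t + 4)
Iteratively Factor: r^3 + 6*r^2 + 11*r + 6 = (r + 3)*(r^2 + 3*r + 2) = (r + 1)*(r + 3)*(r + 2)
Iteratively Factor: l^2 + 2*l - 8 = (l + 4)*(l - 2)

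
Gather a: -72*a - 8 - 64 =-72*a - 72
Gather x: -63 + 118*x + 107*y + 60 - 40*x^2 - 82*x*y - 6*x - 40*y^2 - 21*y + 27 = -40*x^2 + x*(112 - 82*y) - 40*y^2 + 86*y + 24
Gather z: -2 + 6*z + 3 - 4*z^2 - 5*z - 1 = -4*z^2 + z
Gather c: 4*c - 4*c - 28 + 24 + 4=0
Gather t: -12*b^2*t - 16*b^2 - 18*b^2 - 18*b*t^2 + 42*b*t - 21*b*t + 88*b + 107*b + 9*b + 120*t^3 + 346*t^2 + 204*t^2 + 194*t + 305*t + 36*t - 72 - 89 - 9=-34*b^2 + 204*b + 120*t^3 + t^2*(550 - 18*b) + t*(-12*b^2 + 21*b + 535) - 170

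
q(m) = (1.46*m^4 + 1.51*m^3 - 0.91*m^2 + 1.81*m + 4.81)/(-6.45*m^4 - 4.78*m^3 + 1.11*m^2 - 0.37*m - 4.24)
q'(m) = (5.84*m^3 + 4.53*m^2 - 1.82*m + 1.81)/(-6.45*m^4 - 4.78*m^3 + 1.11*m^2 - 0.37*m - 4.24) + (25.8*m^3 + 14.34*m^2 - 2.22*m + 0.37)*(1.46*m^4 + 1.51*m^3 - 0.91*m^2 + 1.81*m + 4.81)/(-6.45*m^4 - 4.78*m^3 + 1.11*m^2 - 0.37*m - 4.24)^2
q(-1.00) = -0.46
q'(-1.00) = -1.45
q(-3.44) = -0.19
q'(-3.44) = 0.02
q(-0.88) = -0.64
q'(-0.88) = -1.53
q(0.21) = -1.19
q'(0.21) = -0.17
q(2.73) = -0.25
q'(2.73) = 0.02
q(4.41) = -0.24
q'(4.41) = 0.00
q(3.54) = -0.24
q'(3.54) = 0.01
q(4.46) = -0.24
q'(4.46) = 0.00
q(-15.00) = -0.22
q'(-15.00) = 0.00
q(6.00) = -0.24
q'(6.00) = 0.00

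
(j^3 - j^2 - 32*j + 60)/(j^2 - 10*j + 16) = (j^2 + j - 30)/(j - 8)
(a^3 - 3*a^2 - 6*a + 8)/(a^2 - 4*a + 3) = (a^2 - 2*a - 8)/(a - 3)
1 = 1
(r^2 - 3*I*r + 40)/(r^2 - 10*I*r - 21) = (-r^2 + 3*I*r - 40)/(-r^2 + 10*I*r + 21)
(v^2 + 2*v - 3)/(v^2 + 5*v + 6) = (v - 1)/(v + 2)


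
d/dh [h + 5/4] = 1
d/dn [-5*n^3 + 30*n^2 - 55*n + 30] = -15*n^2 + 60*n - 55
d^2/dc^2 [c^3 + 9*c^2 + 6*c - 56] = 6*c + 18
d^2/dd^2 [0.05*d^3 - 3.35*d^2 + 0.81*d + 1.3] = 0.3*d - 6.7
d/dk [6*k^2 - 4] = 12*k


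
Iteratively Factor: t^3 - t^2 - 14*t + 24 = (t + 4)*(t^2 - 5*t + 6) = (t - 2)*(t + 4)*(t - 3)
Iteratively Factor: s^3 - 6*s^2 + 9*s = (s)*(s^2 - 6*s + 9) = s*(s - 3)*(s - 3)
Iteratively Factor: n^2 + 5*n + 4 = (n + 4)*(n + 1)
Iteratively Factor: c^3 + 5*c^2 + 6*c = (c)*(c^2 + 5*c + 6) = c*(c + 2)*(c + 3)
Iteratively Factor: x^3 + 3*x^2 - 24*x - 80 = (x + 4)*(x^2 - x - 20) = (x + 4)^2*(x - 5)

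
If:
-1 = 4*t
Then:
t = -1/4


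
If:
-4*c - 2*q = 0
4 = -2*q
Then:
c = 1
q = -2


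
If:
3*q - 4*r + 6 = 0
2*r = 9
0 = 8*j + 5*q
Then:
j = -5/2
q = 4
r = 9/2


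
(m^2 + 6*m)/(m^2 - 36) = m/(m - 6)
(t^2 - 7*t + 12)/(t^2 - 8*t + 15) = (t - 4)/(t - 5)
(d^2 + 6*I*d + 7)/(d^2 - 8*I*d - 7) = (d + 7*I)/(d - 7*I)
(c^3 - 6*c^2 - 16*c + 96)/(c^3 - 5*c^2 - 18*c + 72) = (c - 4)/(c - 3)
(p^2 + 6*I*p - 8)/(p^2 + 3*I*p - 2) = (p + 4*I)/(p + I)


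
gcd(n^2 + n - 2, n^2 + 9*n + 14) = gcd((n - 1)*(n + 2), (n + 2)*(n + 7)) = n + 2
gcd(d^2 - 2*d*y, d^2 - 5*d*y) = d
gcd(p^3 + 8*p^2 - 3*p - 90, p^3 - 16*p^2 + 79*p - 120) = p - 3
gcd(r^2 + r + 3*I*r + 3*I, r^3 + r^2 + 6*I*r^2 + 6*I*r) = r + 1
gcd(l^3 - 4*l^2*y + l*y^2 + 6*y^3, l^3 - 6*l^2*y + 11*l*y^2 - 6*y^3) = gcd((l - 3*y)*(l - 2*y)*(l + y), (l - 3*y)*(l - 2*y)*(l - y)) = l^2 - 5*l*y + 6*y^2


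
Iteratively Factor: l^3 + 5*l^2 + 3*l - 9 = (l + 3)*(l^2 + 2*l - 3) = (l - 1)*(l + 3)*(l + 3)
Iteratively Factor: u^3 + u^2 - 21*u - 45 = (u + 3)*(u^2 - 2*u - 15) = (u - 5)*(u + 3)*(u + 3)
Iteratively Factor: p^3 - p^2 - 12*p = (p - 4)*(p^2 + 3*p) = p*(p - 4)*(p + 3)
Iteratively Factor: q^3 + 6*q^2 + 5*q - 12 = (q + 4)*(q^2 + 2*q - 3) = (q + 3)*(q + 4)*(q - 1)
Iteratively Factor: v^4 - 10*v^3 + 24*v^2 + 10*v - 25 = (v - 5)*(v^3 - 5*v^2 - v + 5) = (v - 5)*(v + 1)*(v^2 - 6*v + 5) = (v - 5)^2*(v + 1)*(v - 1)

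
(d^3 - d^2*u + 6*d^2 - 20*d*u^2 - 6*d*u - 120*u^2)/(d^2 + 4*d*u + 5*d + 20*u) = (d^2 - 5*d*u + 6*d - 30*u)/(d + 5)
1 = 1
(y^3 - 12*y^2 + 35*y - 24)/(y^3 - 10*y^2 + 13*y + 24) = (y - 1)/(y + 1)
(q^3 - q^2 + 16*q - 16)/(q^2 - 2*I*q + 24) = (q^2 - q*(1 + 4*I) + 4*I)/(q - 6*I)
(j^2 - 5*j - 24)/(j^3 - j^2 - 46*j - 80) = (j + 3)/(j^2 + 7*j + 10)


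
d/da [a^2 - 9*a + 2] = 2*a - 9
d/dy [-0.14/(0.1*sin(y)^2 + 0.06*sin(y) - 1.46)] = (0.028*sin(y) + 0.0084)*cos(y)/(0.1*sin(y)^2 + 0.06*sin(y) - 1.46)^2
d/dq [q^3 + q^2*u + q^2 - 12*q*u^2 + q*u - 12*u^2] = 3*q^2 + 2*q*u + 2*q - 12*u^2 + u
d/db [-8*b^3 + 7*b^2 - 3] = 2*b*(7 - 12*b)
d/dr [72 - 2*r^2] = -4*r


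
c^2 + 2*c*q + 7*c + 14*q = (c + 7)*(c + 2*q)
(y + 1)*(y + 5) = y^2 + 6*y + 5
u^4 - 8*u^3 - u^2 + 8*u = u*(u - 8)*(u - 1)*(u + 1)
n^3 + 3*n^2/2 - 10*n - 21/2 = (n - 3)*(n + 1)*(n + 7/2)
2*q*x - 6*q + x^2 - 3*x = (2*q + x)*(x - 3)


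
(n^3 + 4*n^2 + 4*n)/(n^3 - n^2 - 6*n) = (n + 2)/(n - 3)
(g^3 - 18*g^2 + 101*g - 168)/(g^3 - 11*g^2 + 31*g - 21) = (g - 8)/(g - 1)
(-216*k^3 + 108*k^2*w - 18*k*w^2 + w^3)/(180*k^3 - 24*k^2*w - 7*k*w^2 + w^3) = (-6*k + w)/(5*k + w)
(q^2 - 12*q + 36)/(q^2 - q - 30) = (q - 6)/(q + 5)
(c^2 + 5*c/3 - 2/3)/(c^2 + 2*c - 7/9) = 3*(c + 2)/(3*c + 7)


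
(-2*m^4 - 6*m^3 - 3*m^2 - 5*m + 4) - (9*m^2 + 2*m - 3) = -2*m^4 - 6*m^3 - 12*m^2 - 7*m + 7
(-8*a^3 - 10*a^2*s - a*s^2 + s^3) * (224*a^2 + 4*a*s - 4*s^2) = -1792*a^5 - 2272*a^4*s - 232*a^3*s^2 + 260*a^2*s^3 + 8*a*s^4 - 4*s^5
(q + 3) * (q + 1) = q^2 + 4*q + 3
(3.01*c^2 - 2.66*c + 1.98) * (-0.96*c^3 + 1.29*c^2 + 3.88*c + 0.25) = -2.8896*c^5 + 6.4365*c^4 + 6.3466*c^3 - 7.0141*c^2 + 7.0174*c + 0.495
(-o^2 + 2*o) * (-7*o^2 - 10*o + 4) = 7*o^4 - 4*o^3 - 24*o^2 + 8*o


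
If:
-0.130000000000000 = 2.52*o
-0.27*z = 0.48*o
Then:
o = -0.05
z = 0.09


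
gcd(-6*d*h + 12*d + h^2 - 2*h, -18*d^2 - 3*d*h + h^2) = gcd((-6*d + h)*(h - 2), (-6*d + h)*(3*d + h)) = 6*d - h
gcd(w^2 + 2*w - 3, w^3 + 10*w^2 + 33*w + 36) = w + 3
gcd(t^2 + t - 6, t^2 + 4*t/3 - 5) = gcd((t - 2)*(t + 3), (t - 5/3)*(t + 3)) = t + 3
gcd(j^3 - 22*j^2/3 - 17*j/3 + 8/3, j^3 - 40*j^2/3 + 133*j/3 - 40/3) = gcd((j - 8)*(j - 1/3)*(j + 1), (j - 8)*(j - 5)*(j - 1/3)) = j^2 - 25*j/3 + 8/3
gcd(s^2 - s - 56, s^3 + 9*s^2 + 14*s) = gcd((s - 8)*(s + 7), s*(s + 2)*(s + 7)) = s + 7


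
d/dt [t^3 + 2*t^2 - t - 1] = 3*t^2 + 4*t - 1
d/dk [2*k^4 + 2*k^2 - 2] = 8*k^3 + 4*k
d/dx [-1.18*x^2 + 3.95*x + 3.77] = 3.95 - 2.36*x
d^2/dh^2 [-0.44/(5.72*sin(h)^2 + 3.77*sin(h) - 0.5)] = (57.584384*sin(h)^4 + 28.465008*sin(h)^3 - 75.0893*sin(h)^2 - 56.100616*sin(h) - 15.024152)/(5.72*sin(h)^2 + 3.77*sin(h) - 0.5)^3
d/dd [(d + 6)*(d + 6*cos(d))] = d - (d + 6)*(6*sin(d) - 1) + 6*cos(d)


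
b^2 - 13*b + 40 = (b - 8)*(b - 5)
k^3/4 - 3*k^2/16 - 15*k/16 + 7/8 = (k/4 + 1/2)*(k - 7/4)*(k - 1)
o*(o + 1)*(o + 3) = o^3 + 4*o^2 + 3*o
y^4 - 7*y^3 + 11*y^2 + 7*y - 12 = (y - 4)*(y - 3)*(y - 1)*(y + 1)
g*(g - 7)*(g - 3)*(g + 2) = g^4 - 8*g^3 + g^2 + 42*g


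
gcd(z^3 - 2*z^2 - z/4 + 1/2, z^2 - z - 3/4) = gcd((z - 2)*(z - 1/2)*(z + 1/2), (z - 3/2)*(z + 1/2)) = z + 1/2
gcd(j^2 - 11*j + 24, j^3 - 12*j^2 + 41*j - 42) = j - 3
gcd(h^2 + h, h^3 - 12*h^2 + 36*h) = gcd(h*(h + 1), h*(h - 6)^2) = h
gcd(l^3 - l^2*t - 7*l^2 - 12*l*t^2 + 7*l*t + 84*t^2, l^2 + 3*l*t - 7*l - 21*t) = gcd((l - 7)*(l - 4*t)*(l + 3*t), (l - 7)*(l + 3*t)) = l^2 + 3*l*t - 7*l - 21*t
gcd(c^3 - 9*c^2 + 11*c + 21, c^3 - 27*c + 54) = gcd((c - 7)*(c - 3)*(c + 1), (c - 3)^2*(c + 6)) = c - 3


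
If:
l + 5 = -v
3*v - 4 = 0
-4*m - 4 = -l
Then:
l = -19/3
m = -31/12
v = 4/3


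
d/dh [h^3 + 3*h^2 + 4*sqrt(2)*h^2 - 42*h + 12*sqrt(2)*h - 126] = 3*h^2 + 6*h + 8*sqrt(2)*h - 42 + 12*sqrt(2)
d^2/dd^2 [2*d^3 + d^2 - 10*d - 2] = 12*d + 2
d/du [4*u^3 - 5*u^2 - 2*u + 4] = 12*u^2 - 10*u - 2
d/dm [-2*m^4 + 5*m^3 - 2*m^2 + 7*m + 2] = -8*m^3 + 15*m^2 - 4*m + 7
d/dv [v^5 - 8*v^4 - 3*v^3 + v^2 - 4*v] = 5*v^4 - 32*v^3 - 9*v^2 + 2*v - 4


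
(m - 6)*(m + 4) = m^2 - 2*m - 24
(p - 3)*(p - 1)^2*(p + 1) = p^4 - 4*p^3 + 2*p^2 + 4*p - 3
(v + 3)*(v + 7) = v^2 + 10*v + 21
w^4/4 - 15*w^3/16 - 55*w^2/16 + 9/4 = (w/4 + 1/4)*(w - 6)*(w - 3/4)*(w + 2)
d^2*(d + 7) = d^3 + 7*d^2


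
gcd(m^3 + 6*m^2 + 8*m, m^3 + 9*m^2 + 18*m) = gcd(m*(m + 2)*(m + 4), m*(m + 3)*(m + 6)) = m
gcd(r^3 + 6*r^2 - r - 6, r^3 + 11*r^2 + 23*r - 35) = r - 1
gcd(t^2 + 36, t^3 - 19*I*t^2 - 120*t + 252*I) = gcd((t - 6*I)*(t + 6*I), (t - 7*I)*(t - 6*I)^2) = t - 6*I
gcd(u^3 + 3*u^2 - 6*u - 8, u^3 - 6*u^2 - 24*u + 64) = u^2 + 2*u - 8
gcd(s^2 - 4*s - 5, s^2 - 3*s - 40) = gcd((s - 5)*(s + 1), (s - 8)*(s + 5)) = 1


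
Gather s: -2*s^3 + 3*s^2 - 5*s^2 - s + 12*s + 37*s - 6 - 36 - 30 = -2*s^3 - 2*s^2 + 48*s - 72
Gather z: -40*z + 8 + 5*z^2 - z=5*z^2 - 41*z + 8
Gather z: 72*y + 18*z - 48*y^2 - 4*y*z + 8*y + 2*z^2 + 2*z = -48*y^2 + 80*y + 2*z^2 + z*(20 - 4*y)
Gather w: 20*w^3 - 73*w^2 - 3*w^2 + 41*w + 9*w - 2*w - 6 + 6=20*w^3 - 76*w^2 + 48*w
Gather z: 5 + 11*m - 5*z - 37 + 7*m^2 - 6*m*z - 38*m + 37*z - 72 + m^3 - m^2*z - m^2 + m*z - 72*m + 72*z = m^3 + 6*m^2 - 99*m + z*(-m^2 - 5*m + 104) - 104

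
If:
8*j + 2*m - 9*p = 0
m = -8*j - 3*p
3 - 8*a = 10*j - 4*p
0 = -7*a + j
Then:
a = 45/1394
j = 315/1394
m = -1008/697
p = -84/697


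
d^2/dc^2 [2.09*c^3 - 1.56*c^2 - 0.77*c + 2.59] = 12.54*c - 3.12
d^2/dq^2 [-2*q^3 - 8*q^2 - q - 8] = -12*q - 16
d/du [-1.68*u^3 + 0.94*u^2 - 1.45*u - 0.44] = -5.04*u^2 + 1.88*u - 1.45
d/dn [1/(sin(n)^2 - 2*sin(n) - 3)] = 2*(1 - sin(n))*cos(n)/((sin(n) - 3)^2*(sin(n) + 1)^2)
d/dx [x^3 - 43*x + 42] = 3*x^2 - 43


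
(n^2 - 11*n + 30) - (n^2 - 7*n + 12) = 18 - 4*n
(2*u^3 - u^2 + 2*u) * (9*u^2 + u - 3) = 18*u^5 - 7*u^4 + 11*u^3 + 5*u^2 - 6*u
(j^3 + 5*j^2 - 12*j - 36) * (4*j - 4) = 4*j^4 + 16*j^3 - 68*j^2 - 96*j + 144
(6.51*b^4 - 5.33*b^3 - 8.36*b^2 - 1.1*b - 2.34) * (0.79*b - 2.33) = 5.1429*b^5 - 19.379*b^4 + 5.8145*b^3 + 18.6098*b^2 + 0.7144*b + 5.4522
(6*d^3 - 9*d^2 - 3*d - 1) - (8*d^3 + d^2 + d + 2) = -2*d^3 - 10*d^2 - 4*d - 3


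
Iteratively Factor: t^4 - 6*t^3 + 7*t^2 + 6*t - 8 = (t - 1)*(t^3 - 5*t^2 + 2*t + 8) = (t - 4)*(t - 1)*(t^2 - t - 2) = (t - 4)*(t - 1)*(t + 1)*(t - 2)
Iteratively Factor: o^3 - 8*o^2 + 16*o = (o - 4)*(o^2 - 4*o) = (o - 4)^2*(o)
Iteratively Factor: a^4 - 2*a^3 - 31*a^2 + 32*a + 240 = (a + 3)*(a^3 - 5*a^2 - 16*a + 80) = (a + 3)*(a + 4)*(a^2 - 9*a + 20) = (a - 4)*(a + 3)*(a + 4)*(a - 5)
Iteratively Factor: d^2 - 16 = (d + 4)*(d - 4)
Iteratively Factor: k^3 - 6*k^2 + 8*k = (k - 4)*(k^2 - 2*k) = (k - 4)*(k - 2)*(k)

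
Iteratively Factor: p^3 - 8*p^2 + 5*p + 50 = (p + 2)*(p^2 - 10*p + 25) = (p - 5)*(p + 2)*(p - 5)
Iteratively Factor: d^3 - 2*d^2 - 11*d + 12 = (d - 1)*(d^2 - d - 12) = (d - 1)*(d + 3)*(d - 4)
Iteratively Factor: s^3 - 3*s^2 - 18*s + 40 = (s - 5)*(s^2 + 2*s - 8) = (s - 5)*(s - 2)*(s + 4)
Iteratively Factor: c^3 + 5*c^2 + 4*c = (c + 1)*(c^2 + 4*c) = (c + 1)*(c + 4)*(c)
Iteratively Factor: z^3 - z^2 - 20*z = (z - 5)*(z^2 + 4*z) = (z - 5)*(z + 4)*(z)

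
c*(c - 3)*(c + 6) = c^3 + 3*c^2 - 18*c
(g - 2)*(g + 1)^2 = g^3 - 3*g - 2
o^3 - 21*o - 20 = (o - 5)*(o + 1)*(o + 4)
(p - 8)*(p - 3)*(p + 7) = p^3 - 4*p^2 - 53*p + 168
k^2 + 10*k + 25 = (k + 5)^2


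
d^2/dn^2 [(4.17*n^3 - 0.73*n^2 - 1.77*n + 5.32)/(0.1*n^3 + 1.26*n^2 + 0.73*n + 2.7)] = (-1.06544*n^6 - 1.93266*n^5 - 13.89078*n^4 - 14.46255*n^3 + 122.956332*n^2 + 239.266656*n - 34.193284)/(0.001*n^9 + 0.0378*n^8 + 0.49818*n^7 + 2.633256*n^6 + 5.677914*n^5 + 16.056522*n^4 + 17.476777*n^3 + 31.87269*n^2 + 15.9651*n + 19.683)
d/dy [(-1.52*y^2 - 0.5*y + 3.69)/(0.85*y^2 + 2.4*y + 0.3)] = (-3.223*y^2 - 7.185*y - 9.006)/(0.7225*y^4 + 4.08*y^3 + 6.27*y^2 + 1.44*y + 0.09)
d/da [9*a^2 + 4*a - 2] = 18*a + 4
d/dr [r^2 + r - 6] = 2*r + 1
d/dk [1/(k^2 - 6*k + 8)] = 2*(3 - k)/(k^2 - 6*k + 8)^2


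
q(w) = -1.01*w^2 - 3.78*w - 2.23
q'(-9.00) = 14.40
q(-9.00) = -50.02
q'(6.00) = -15.90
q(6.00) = -61.27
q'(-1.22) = -1.32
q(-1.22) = 0.88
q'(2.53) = -8.89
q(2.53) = -18.26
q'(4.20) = -12.26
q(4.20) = -35.92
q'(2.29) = -8.41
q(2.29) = -16.18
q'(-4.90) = 6.12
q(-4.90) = -7.96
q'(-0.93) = -1.90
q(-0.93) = 0.41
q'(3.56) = -10.97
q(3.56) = -28.49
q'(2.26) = -8.35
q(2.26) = -15.93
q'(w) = -2.02*w - 3.78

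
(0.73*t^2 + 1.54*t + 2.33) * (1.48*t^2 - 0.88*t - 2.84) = 1.0804*t^4 + 1.6368*t^3 + 0.02*t^2 - 6.424*t - 6.6172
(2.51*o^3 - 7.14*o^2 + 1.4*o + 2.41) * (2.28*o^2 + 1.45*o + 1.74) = 5.7228*o^5 - 12.6397*o^4 - 2.7936*o^3 - 4.8988*o^2 + 5.9305*o + 4.1934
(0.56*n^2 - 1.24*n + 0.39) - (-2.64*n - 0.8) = 0.56*n^2 + 1.4*n + 1.19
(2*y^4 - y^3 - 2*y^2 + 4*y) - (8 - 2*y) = 2*y^4 - y^3 - 2*y^2 + 6*y - 8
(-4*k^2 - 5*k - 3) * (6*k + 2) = -24*k^3 - 38*k^2 - 28*k - 6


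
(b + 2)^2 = b^2 + 4*b + 4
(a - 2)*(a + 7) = a^2 + 5*a - 14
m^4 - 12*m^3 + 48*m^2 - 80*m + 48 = (m - 6)*(m - 2)^3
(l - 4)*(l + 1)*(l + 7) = l^3 + 4*l^2 - 25*l - 28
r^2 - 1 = (r - 1)*(r + 1)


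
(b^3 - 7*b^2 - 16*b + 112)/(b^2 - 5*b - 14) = (b^2 - 16)/(b + 2)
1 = 1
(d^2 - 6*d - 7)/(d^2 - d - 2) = (d - 7)/(d - 2)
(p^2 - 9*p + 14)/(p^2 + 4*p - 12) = (p - 7)/(p + 6)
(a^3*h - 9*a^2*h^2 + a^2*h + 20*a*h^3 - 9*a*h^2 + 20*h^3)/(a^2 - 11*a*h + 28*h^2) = h*(a^2 - 5*a*h + a - 5*h)/(a - 7*h)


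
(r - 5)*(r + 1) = r^2 - 4*r - 5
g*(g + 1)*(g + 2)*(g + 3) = g^4 + 6*g^3 + 11*g^2 + 6*g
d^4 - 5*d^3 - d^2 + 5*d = d*(d - 5)*(d - 1)*(d + 1)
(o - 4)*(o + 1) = o^2 - 3*o - 4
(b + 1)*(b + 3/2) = b^2 + 5*b/2 + 3/2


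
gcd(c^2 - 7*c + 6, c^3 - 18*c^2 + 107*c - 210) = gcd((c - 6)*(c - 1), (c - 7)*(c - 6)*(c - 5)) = c - 6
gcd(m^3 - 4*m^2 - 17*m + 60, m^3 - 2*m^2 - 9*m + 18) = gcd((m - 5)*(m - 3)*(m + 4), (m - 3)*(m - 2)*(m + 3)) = m - 3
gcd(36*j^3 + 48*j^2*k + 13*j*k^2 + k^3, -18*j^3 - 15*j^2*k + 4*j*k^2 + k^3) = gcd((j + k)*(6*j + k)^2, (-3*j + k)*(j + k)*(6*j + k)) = 6*j^2 + 7*j*k + k^2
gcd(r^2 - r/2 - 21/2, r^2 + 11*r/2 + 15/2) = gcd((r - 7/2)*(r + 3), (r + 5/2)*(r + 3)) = r + 3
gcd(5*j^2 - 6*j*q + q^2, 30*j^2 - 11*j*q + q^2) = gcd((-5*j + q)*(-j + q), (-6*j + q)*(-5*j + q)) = -5*j + q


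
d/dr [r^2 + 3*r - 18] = 2*r + 3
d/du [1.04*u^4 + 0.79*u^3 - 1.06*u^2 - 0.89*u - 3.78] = 4.16*u^3 + 2.37*u^2 - 2.12*u - 0.89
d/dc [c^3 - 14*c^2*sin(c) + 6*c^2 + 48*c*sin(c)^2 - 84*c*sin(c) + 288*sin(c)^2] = -14*c^2*cos(c) + 3*c^2 - 28*c*sin(c) + 48*c*sin(2*c) - 84*c*cos(c) + 12*c + 48*sin(c)^2 - 84*sin(c) + 288*sin(2*c)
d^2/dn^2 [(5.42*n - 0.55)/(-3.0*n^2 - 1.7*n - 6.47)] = (-(5.42*n - 0.55)*(6.0*n + 1.7)*(12.0*n + 3.4) + (97.56*n + 15.128)*(3.0*n^2 + 1.7*n + 6.47))/(3.0*n^2 + 1.7*n + 6.47)^3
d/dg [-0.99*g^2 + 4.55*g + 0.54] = 4.55 - 1.98*g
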